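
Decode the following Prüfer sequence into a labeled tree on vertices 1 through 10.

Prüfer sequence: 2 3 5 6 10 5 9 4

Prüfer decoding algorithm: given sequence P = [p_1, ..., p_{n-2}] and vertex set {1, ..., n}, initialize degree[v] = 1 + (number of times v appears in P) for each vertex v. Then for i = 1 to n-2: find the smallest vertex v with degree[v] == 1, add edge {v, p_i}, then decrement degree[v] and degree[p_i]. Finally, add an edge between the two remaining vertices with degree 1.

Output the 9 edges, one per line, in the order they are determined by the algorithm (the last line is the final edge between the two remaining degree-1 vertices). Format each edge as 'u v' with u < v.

Answer: 1 2
2 3
3 5
6 7
6 10
5 8
5 9
4 9
4 10

Derivation:
Initial degrees: {1:1, 2:2, 3:2, 4:2, 5:3, 6:2, 7:1, 8:1, 9:2, 10:2}
Step 1: smallest deg-1 vertex = 1, p_1 = 2. Add edge {1,2}. Now deg[1]=0, deg[2]=1.
Step 2: smallest deg-1 vertex = 2, p_2 = 3. Add edge {2,3}. Now deg[2]=0, deg[3]=1.
Step 3: smallest deg-1 vertex = 3, p_3 = 5. Add edge {3,5}. Now deg[3]=0, deg[5]=2.
Step 4: smallest deg-1 vertex = 7, p_4 = 6. Add edge {6,7}. Now deg[7]=0, deg[6]=1.
Step 5: smallest deg-1 vertex = 6, p_5 = 10. Add edge {6,10}. Now deg[6]=0, deg[10]=1.
Step 6: smallest deg-1 vertex = 8, p_6 = 5. Add edge {5,8}. Now deg[8]=0, deg[5]=1.
Step 7: smallest deg-1 vertex = 5, p_7 = 9. Add edge {5,9}. Now deg[5]=0, deg[9]=1.
Step 8: smallest deg-1 vertex = 9, p_8 = 4. Add edge {4,9}. Now deg[9]=0, deg[4]=1.
Final: two remaining deg-1 vertices are 4, 10. Add edge {4,10}.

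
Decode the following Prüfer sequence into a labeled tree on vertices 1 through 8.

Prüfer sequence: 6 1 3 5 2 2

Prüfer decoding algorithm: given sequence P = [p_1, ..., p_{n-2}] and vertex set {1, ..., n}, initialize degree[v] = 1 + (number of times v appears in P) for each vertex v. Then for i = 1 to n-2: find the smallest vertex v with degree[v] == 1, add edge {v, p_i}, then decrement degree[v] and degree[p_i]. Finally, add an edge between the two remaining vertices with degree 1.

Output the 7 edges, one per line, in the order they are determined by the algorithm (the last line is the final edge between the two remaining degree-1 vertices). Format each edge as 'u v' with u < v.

Initial degrees: {1:2, 2:3, 3:2, 4:1, 5:2, 6:2, 7:1, 8:1}
Step 1: smallest deg-1 vertex = 4, p_1 = 6. Add edge {4,6}. Now deg[4]=0, deg[6]=1.
Step 2: smallest deg-1 vertex = 6, p_2 = 1. Add edge {1,6}. Now deg[6]=0, deg[1]=1.
Step 3: smallest deg-1 vertex = 1, p_3 = 3. Add edge {1,3}. Now deg[1]=0, deg[3]=1.
Step 4: smallest deg-1 vertex = 3, p_4 = 5. Add edge {3,5}. Now deg[3]=0, deg[5]=1.
Step 5: smallest deg-1 vertex = 5, p_5 = 2. Add edge {2,5}. Now deg[5]=0, deg[2]=2.
Step 6: smallest deg-1 vertex = 7, p_6 = 2. Add edge {2,7}. Now deg[7]=0, deg[2]=1.
Final: two remaining deg-1 vertices are 2, 8. Add edge {2,8}.

Answer: 4 6
1 6
1 3
3 5
2 5
2 7
2 8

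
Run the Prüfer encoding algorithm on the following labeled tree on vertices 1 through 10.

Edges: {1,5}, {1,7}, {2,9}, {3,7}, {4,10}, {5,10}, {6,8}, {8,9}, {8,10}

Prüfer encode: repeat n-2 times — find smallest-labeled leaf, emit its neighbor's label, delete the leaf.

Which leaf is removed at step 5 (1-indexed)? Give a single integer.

Step 1: current leaves = {2,3,4,6}. Remove leaf 2 (neighbor: 9).
Step 2: current leaves = {3,4,6,9}. Remove leaf 3 (neighbor: 7).
Step 3: current leaves = {4,6,7,9}. Remove leaf 4 (neighbor: 10).
Step 4: current leaves = {6,7,9}. Remove leaf 6 (neighbor: 8).
Step 5: current leaves = {7,9}. Remove leaf 7 (neighbor: 1).

Answer: 7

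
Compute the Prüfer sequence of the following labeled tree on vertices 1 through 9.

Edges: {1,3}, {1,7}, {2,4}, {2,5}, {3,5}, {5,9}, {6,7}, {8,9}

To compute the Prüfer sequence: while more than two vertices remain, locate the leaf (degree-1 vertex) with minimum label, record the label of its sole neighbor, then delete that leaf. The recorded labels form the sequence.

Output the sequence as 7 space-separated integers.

Step 1: leaves = {4,6,8}. Remove smallest leaf 4, emit neighbor 2.
Step 2: leaves = {2,6,8}. Remove smallest leaf 2, emit neighbor 5.
Step 3: leaves = {6,8}. Remove smallest leaf 6, emit neighbor 7.
Step 4: leaves = {7,8}. Remove smallest leaf 7, emit neighbor 1.
Step 5: leaves = {1,8}. Remove smallest leaf 1, emit neighbor 3.
Step 6: leaves = {3,8}. Remove smallest leaf 3, emit neighbor 5.
Step 7: leaves = {5,8}. Remove smallest leaf 5, emit neighbor 9.
Done: 2 vertices remain (8, 9). Sequence = [2 5 7 1 3 5 9]

Answer: 2 5 7 1 3 5 9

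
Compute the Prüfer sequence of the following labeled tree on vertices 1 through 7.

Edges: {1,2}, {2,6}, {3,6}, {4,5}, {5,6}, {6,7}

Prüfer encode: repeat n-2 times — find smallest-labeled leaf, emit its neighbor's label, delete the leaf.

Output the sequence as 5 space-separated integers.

Answer: 2 6 6 5 6

Derivation:
Step 1: leaves = {1,3,4,7}. Remove smallest leaf 1, emit neighbor 2.
Step 2: leaves = {2,3,4,7}. Remove smallest leaf 2, emit neighbor 6.
Step 3: leaves = {3,4,7}. Remove smallest leaf 3, emit neighbor 6.
Step 4: leaves = {4,7}. Remove smallest leaf 4, emit neighbor 5.
Step 5: leaves = {5,7}. Remove smallest leaf 5, emit neighbor 6.
Done: 2 vertices remain (6, 7). Sequence = [2 6 6 5 6]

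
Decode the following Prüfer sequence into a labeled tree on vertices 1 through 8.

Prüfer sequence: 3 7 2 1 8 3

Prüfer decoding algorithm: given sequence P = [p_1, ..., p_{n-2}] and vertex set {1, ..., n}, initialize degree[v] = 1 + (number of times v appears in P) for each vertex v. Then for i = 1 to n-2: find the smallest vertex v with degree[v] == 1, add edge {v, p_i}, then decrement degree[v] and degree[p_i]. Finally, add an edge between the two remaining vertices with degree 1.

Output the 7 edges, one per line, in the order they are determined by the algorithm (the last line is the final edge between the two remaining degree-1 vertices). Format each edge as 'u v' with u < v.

Answer: 3 4
5 7
2 6
1 2
1 8
3 7
3 8

Derivation:
Initial degrees: {1:2, 2:2, 3:3, 4:1, 5:1, 6:1, 7:2, 8:2}
Step 1: smallest deg-1 vertex = 4, p_1 = 3. Add edge {3,4}. Now deg[4]=0, deg[3]=2.
Step 2: smallest deg-1 vertex = 5, p_2 = 7. Add edge {5,7}. Now deg[5]=0, deg[7]=1.
Step 3: smallest deg-1 vertex = 6, p_3 = 2. Add edge {2,6}. Now deg[6]=0, deg[2]=1.
Step 4: smallest deg-1 vertex = 2, p_4 = 1. Add edge {1,2}. Now deg[2]=0, deg[1]=1.
Step 5: smallest deg-1 vertex = 1, p_5 = 8. Add edge {1,8}. Now deg[1]=0, deg[8]=1.
Step 6: smallest deg-1 vertex = 7, p_6 = 3. Add edge {3,7}. Now deg[7]=0, deg[3]=1.
Final: two remaining deg-1 vertices are 3, 8. Add edge {3,8}.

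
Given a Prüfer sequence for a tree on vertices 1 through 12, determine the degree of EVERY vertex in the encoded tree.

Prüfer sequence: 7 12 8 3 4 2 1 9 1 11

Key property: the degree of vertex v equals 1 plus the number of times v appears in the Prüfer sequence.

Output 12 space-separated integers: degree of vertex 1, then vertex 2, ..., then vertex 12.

p_1 = 7: count[7] becomes 1
p_2 = 12: count[12] becomes 1
p_3 = 8: count[8] becomes 1
p_4 = 3: count[3] becomes 1
p_5 = 4: count[4] becomes 1
p_6 = 2: count[2] becomes 1
p_7 = 1: count[1] becomes 1
p_8 = 9: count[9] becomes 1
p_9 = 1: count[1] becomes 2
p_10 = 11: count[11] becomes 1
Degrees (1 + count): deg[1]=1+2=3, deg[2]=1+1=2, deg[3]=1+1=2, deg[4]=1+1=2, deg[5]=1+0=1, deg[6]=1+0=1, deg[7]=1+1=2, deg[8]=1+1=2, deg[9]=1+1=2, deg[10]=1+0=1, deg[11]=1+1=2, deg[12]=1+1=2

Answer: 3 2 2 2 1 1 2 2 2 1 2 2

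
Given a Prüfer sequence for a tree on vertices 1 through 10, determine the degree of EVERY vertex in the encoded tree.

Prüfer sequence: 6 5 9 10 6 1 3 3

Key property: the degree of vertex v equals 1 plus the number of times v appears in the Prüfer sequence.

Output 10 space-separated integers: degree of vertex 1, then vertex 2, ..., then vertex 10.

p_1 = 6: count[6] becomes 1
p_2 = 5: count[5] becomes 1
p_3 = 9: count[9] becomes 1
p_4 = 10: count[10] becomes 1
p_5 = 6: count[6] becomes 2
p_6 = 1: count[1] becomes 1
p_7 = 3: count[3] becomes 1
p_8 = 3: count[3] becomes 2
Degrees (1 + count): deg[1]=1+1=2, deg[2]=1+0=1, deg[3]=1+2=3, deg[4]=1+0=1, deg[5]=1+1=2, deg[6]=1+2=3, deg[7]=1+0=1, deg[8]=1+0=1, deg[9]=1+1=2, deg[10]=1+1=2

Answer: 2 1 3 1 2 3 1 1 2 2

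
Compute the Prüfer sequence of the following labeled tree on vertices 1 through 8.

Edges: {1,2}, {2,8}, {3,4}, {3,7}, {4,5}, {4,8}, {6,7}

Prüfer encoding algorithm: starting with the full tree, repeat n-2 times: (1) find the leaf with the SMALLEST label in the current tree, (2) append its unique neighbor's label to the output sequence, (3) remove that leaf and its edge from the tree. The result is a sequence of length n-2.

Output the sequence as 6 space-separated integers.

Step 1: leaves = {1,5,6}. Remove smallest leaf 1, emit neighbor 2.
Step 2: leaves = {2,5,6}. Remove smallest leaf 2, emit neighbor 8.
Step 3: leaves = {5,6,8}. Remove smallest leaf 5, emit neighbor 4.
Step 4: leaves = {6,8}. Remove smallest leaf 6, emit neighbor 7.
Step 5: leaves = {7,8}. Remove smallest leaf 7, emit neighbor 3.
Step 6: leaves = {3,8}. Remove smallest leaf 3, emit neighbor 4.
Done: 2 vertices remain (4, 8). Sequence = [2 8 4 7 3 4]

Answer: 2 8 4 7 3 4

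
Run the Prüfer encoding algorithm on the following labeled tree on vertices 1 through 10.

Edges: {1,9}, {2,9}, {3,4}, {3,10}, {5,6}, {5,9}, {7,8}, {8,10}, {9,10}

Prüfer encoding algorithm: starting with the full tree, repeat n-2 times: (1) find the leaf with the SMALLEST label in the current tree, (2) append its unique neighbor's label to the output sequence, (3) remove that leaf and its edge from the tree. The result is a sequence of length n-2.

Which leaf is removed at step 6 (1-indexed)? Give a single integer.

Answer: 5

Derivation:
Step 1: current leaves = {1,2,4,6,7}. Remove leaf 1 (neighbor: 9).
Step 2: current leaves = {2,4,6,7}. Remove leaf 2 (neighbor: 9).
Step 3: current leaves = {4,6,7}. Remove leaf 4 (neighbor: 3).
Step 4: current leaves = {3,6,7}. Remove leaf 3 (neighbor: 10).
Step 5: current leaves = {6,7}. Remove leaf 6 (neighbor: 5).
Step 6: current leaves = {5,7}. Remove leaf 5 (neighbor: 9).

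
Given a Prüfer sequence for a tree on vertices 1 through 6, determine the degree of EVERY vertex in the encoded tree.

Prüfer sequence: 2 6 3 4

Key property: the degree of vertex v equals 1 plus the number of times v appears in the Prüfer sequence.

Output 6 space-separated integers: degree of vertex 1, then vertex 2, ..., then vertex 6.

p_1 = 2: count[2] becomes 1
p_2 = 6: count[6] becomes 1
p_3 = 3: count[3] becomes 1
p_4 = 4: count[4] becomes 1
Degrees (1 + count): deg[1]=1+0=1, deg[2]=1+1=2, deg[3]=1+1=2, deg[4]=1+1=2, deg[5]=1+0=1, deg[6]=1+1=2

Answer: 1 2 2 2 1 2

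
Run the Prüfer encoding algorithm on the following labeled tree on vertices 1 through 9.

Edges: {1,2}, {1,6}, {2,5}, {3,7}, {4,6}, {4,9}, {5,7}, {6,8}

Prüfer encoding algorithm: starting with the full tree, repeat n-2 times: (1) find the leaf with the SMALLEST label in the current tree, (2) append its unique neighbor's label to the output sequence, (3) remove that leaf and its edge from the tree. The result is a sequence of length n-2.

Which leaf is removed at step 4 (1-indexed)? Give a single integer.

Step 1: current leaves = {3,8,9}. Remove leaf 3 (neighbor: 7).
Step 2: current leaves = {7,8,9}. Remove leaf 7 (neighbor: 5).
Step 3: current leaves = {5,8,9}. Remove leaf 5 (neighbor: 2).
Step 4: current leaves = {2,8,9}. Remove leaf 2 (neighbor: 1).

Answer: 2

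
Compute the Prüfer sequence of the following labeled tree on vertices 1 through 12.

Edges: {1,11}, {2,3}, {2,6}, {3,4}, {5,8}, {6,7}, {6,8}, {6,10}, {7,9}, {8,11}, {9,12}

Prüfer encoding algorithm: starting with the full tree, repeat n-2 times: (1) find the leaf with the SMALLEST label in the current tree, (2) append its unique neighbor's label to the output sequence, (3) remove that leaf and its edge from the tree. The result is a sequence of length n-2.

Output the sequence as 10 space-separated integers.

Answer: 11 3 2 6 8 6 8 6 7 9

Derivation:
Step 1: leaves = {1,4,5,10,12}. Remove smallest leaf 1, emit neighbor 11.
Step 2: leaves = {4,5,10,11,12}. Remove smallest leaf 4, emit neighbor 3.
Step 3: leaves = {3,5,10,11,12}. Remove smallest leaf 3, emit neighbor 2.
Step 4: leaves = {2,5,10,11,12}. Remove smallest leaf 2, emit neighbor 6.
Step 5: leaves = {5,10,11,12}. Remove smallest leaf 5, emit neighbor 8.
Step 6: leaves = {10,11,12}. Remove smallest leaf 10, emit neighbor 6.
Step 7: leaves = {11,12}. Remove smallest leaf 11, emit neighbor 8.
Step 8: leaves = {8,12}. Remove smallest leaf 8, emit neighbor 6.
Step 9: leaves = {6,12}. Remove smallest leaf 6, emit neighbor 7.
Step 10: leaves = {7,12}. Remove smallest leaf 7, emit neighbor 9.
Done: 2 vertices remain (9, 12). Sequence = [11 3 2 6 8 6 8 6 7 9]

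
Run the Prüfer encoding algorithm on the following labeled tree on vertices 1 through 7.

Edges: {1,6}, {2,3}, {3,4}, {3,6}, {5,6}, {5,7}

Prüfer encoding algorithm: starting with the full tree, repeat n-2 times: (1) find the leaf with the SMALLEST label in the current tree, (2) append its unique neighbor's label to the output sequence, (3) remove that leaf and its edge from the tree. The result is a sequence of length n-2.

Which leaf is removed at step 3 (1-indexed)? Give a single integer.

Answer: 4

Derivation:
Step 1: current leaves = {1,2,4,7}. Remove leaf 1 (neighbor: 6).
Step 2: current leaves = {2,4,7}. Remove leaf 2 (neighbor: 3).
Step 3: current leaves = {4,7}. Remove leaf 4 (neighbor: 3).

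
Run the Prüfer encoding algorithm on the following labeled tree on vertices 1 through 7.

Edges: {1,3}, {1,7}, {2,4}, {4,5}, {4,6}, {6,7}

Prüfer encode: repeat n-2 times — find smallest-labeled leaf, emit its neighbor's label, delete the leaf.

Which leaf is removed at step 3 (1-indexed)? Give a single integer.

Answer: 1

Derivation:
Step 1: current leaves = {2,3,5}. Remove leaf 2 (neighbor: 4).
Step 2: current leaves = {3,5}. Remove leaf 3 (neighbor: 1).
Step 3: current leaves = {1,5}. Remove leaf 1 (neighbor: 7).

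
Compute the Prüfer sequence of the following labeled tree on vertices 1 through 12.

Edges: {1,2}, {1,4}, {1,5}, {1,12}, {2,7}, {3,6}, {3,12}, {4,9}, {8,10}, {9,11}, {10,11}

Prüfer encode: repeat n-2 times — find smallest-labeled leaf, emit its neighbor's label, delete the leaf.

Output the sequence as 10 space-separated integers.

Answer: 1 3 12 2 1 10 11 9 4 1

Derivation:
Step 1: leaves = {5,6,7,8}. Remove smallest leaf 5, emit neighbor 1.
Step 2: leaves = {6,7,8}. Remove smallest leaf 6, emit neighbor 3.
Step 3: leaves = {3,7,8}. Remove smallest leaf 3, emit neighbor 12.
Step 4: leaves = {7,8,12}. Remove smallest leaf 7, emit neighbor 2.
Step 5: leaves = {2,8,12}. Remove smallest leaf 2, emit neighbor 1.
Step 6: leaves = {8,12}. Remove smallest leaf 8, emit neighbor 10.
Step 7: leaves = {10,12}. Remove smallest leaf 10, emit neighbor 11.
Step 8: leaves = {11,12}. Remove smallest leaf 11, emit neighbor 9.
Step 9: leaves = {9,12}. Remove smallest leaf 9, emit neighbor 4.
Step 10: leaves = {4,12}. Remove smallest leaf 4, emit neighbor 1.
Done: 2 vertices remain (1, 12). Sequence = [1 3 12 2 1 10 11 9 4 1]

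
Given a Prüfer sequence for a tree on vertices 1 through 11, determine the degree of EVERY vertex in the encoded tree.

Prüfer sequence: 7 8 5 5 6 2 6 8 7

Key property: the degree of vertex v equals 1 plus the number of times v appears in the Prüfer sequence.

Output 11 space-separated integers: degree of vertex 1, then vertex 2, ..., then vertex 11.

Answer: 1 2 1 1 3 3 3 3 1 1 1

Derivation:
p_1 = 7: count[7] becomes 1
p_2 = 8: count[8] becomes 1
p_3 = 5: count[5] becomes 1
p_4 = 5: count[5] becomes 2
p_5 = 6: count[6] becomes 1
p_6 = 2: count[2] becomes 1
p_7 = 6: count[6] becomes 2
p_8 = 8: count[8] becomes 2
p_9 = 7: count[7] becomes 2
Degrees (1 + count): deg[1]=1+0=1, deg[2]=1+1=2, deg[3]=1+0=1, deg[4]=1+0=1, deg[5]=1+2=3, deg[6]=1+2=3, deg[7]=1+2=3, deg[8]=1+2=3, deg[9]=1+0=1, deg[10]=1+0=1, deg[11]=1+0=1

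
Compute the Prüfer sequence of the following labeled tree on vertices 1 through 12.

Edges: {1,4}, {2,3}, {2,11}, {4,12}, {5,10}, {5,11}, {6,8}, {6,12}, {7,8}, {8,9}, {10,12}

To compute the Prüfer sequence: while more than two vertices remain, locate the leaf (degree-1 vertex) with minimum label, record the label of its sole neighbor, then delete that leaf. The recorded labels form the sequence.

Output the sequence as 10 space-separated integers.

Answer: 4 2 11 12 8 8 6 12 5 10

Derivation:
Step 1: leaves = {1,3,7,9}. Remove smallest leaf 1, emit neighbor 4.
Step 2: leaves = {3,4,7,9}. Remove smallest leaf 3, emit neighbor 2.
Step 3: leaves = {2,4,7,9}. Remove smallest leaf 2, emit neighbor 11.
Step 4: leaves = {4,7,9,11}. Remove smallest leaf 4, emit neighbor 12.
Step 5: leaves = {7,9,11}. Remove smallest leaf 7, emit neighbor 8.
Step 6: leaves = {9,11}. Remove smallest leaf 9, emit neighbor 8.
Step 7: leaves = {8,11}. Remove smallest leaf 8, emit neighbor 6.
Step 8: leaves = {6,11}. Remove smallest leaf 6, emit neighbor 12.
Step 9: leaves = {11,12}. Remove smallest leaf 11, emit neighbor 5.
Step 10: leaves = {5,12}. Remove smallest leaf 5, emit neighbor 10.
Done: 2 vertices remain (10, 12). Sequence = [4 2 11 12 8 8 6 12 5 10]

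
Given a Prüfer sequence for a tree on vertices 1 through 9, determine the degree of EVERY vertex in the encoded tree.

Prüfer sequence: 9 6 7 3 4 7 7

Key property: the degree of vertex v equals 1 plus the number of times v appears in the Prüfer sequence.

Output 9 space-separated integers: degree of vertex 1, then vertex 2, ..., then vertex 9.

Answer: 1 1 2 2 1 2 4 1 2

Derivation:
p_1 = 9: count[9] becomes 1
p_2 = 6: count[6] becomes 1
p_3 = 7: count[7] becomes 1
p_4 = 3: count[3] becomes 1
p_5 = 4: count[4] becomes 1
p_6 = 7: count[7] becomes 2
p_7 = 7: count[7] becomes 3
Degrees (1 + count): deg[1]=1+0=1, deg[2]=1+0=1, deg[3]=1+1=2, deg[4]=1+1=2, deg[5]=1+0=1, deg[6]=1+1=2, deg[7]=1+3=4, deg[8]=1+0=1, deg[9]=1+1=2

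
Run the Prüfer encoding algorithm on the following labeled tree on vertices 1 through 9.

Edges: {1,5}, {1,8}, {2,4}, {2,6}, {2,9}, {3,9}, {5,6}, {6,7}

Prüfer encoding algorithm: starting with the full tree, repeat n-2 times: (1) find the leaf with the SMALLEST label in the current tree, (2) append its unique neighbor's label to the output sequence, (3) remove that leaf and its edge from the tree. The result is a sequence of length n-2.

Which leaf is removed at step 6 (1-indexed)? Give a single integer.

Answer: 5

Derivation:
Step 1: current leaves = {3,4,7,8}. Remove leaf 3 (neighbor: 9).
Step 2: current leaves = {4,7,8,9}. Remove leaf 4 (neighbor: 2).
Step 3: current leaves = {7,8,9}. Remove leaf 7 (neighbor: 6).
Step 4: current leaves = {8,9}. Remove leaf 8 (neighbor: 1).
Step 5: current leaves = {1,9}. Remove leaf 1 (neighbor: 5).
Step 6: current leaves = {5,9}. Remove leaf 5 (neighbor: 6).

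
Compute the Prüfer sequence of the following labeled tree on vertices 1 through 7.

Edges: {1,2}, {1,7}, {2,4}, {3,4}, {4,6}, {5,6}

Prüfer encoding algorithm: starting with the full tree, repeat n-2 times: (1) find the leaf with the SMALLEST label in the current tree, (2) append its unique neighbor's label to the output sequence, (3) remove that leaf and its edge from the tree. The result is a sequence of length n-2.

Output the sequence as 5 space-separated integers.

Answer: 4 6 4 2 1

Derivation:
Step 1: leaves = {3,5,7}. Remove smallest leaf 3, emit neighbor 4.
Step 2: leaves = {5,7}. Remove smallest leaf 5, emit neighbor 6.
Step 3: leaves = {6,7}. Remove smallest leaf 6, emit neighbor 4.
Step 4: leaves = {4,7}. Remove smallest leaf 4, emit neighbor 2.
Step 5: leaves = {2,7}. Remove smallest leaf 2, emit neighbor 1.
Done: 2 vertices remain (1, 7). Sequence = [4 6 4 2 1]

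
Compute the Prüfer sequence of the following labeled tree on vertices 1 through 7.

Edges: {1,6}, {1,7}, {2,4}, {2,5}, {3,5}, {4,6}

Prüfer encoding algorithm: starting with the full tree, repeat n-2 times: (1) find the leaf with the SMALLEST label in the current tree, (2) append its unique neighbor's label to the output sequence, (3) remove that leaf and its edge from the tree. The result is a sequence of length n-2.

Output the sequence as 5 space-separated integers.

Step 1: leaves = {3,7}. Remove smallest leaf 3, emit neighbor 5.
Step 2: leaves = {5,7}. Remove smallest leaf 5, emit neighbor 2.
Step 3: leaves = {2,7}. Remove smallest leaf 2, emit neighbor 4.
Step 4: leaves = {4,7}. Remove smallest leaf 4, emit neighbor 6.
Step 5: leaves = {6,7}. Remove smallest leaf 6, emit neighbor 1.
Done: 2 vertices remain (1, 7). Sequence = [5 2 4 6 1]

Answer: 5 2 4 6 1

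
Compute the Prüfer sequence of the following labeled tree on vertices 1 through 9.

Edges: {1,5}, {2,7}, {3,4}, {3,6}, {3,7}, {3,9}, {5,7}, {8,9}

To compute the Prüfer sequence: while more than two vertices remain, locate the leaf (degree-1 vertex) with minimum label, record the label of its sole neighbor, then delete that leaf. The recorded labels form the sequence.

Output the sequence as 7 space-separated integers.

Answer: 5 7 3 7 3 3 9

Derivation:
Step 1: leaves = {1,2,4,6,8}. Remove smallest leaf 1, emit neighbor 5.
Step 2: leaves = {2,4,5,6,8}. Remove smallest leaf 2, emit neighbor 7.
Step 3: leaves = {4,5,6,8}. Remove smallest leaf 4, emit neighbor 3.
Step 4: leaves = {5,6,8}. Remove smallest leaf 5, emit neighbor 7.
Step 5: leaves = {6,7,8}. Remove smallest leaf 6, emit neighbor 3.
Step 6: leaves = {7,8}. Remove smallest leaf 7, emit neighbor 3.
Step 7: leaves = {3,8}. Remove smallest leaf 3, emit neighbor 9.
Done: 2 vertices remain (8, 9). Sequence = [5 7 3 7 3 3 9]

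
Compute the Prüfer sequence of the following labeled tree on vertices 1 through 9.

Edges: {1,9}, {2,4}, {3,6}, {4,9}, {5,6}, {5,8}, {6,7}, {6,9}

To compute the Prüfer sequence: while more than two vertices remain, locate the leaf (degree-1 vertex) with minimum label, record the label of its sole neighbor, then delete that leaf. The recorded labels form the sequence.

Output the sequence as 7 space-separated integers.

Step 1: leaves = {1,2,3,7,8}. Remove smallest leaf 1, emit neighbor 9.
Step 2: leaves = {2,3,7,8}. Remove smallest leaf 2, emit neighbor 4.
Step 3: leaves = {3,4,7,8}. Remove smallest leaf 3, emit neighbor 6.
Step 4: leaves = {4,7,8}. Remove smallest leaf 4, emit neighbor 9.
Step 5: leaves = {7,8,9}. Remove smallest leaf 7, emit neighbor 6.
Step 6: leaves = {8,9}. Remove smallest leaf 8, emit neighbor 5.
Step 7: leaves = {5,9}. Remove smallest leaf 5, emit neighbor 6.
Done: 2 vertices remain (6, 9). Sequence = [9 4 6 9 6 5 6]

Answer: 9 4 6 9 6 5 6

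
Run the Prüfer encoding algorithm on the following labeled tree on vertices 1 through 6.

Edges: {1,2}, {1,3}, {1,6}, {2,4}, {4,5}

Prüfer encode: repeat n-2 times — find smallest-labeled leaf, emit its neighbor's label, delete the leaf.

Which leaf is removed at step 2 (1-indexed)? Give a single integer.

Answer: 5

Derivation:
Step 1: current leaves = {3,5,6}. Remove leaf 3 (neighbor: 1).
Step 2: current leaves = {5,6}. Remove leaf 5 (neighbor: 4).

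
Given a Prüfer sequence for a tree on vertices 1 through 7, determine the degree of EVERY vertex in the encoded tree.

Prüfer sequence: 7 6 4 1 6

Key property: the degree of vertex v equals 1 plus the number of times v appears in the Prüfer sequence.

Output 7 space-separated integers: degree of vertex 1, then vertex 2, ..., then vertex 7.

p_1 = 7: count[7] becomes 1
p_2 = 6: count[6] becomes 1
p_3 = 4: count[4] becomes 1
p_4 = 1: count[1] becomes 1
p_5 = 6: count[6] becomes 2
Degrees (1 + count): deg[1]=1+1=2, deg[2]=1+0=1, deg[3]=1+0=1, deg[4]=1+1=2, deg[5]=1+0=1, deg[6]=1+2=3, deg[7]=1+1=2

Answer: 2 1 1 2 1 3 2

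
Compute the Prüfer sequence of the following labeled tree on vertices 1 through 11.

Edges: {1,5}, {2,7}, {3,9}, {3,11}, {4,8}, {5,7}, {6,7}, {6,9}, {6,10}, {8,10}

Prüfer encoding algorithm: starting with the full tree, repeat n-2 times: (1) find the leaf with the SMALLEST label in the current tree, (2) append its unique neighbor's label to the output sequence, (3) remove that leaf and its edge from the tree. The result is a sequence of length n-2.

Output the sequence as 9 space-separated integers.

Answer: 5 7 8 7 6 10 6 9 3

Derivation:
Step 1: leaves = {1,2,4,11}. Remove smallest leaf 1, emit neighbor 5.
Step 2: leaves = {2,4,5,11}. Remove smallest leaf 2, emit neighbor 7.
Step 3: leaves = {4,5,11}. Remove smallest leaf 4, emit neighbor 8.
Step 4: leaves = {5,8,11}. Remove smallest leaf 5, emit neighbor 7.
Step 5: leaves = {7,8,11}. Remove smallest leaf 7, emit neighbor 6.
Step 6: leaves = {8,11}. Remove smallest leaf 8, emit neighbor 10.
Step 7: leaves = {10,11}. Remove smallest leaf 10, emit neighbor 6.
Step 8: leaves = {6,11}. Remove smallest leaf 6, emit neighbor 9.
Step 9: leaves = {9,11}. Remove smallest leaf 9, emit neighbor 3.
Done: 2 vertices remain (3, 11). Sequence = [5 7 8 7 6 10 6 9 3]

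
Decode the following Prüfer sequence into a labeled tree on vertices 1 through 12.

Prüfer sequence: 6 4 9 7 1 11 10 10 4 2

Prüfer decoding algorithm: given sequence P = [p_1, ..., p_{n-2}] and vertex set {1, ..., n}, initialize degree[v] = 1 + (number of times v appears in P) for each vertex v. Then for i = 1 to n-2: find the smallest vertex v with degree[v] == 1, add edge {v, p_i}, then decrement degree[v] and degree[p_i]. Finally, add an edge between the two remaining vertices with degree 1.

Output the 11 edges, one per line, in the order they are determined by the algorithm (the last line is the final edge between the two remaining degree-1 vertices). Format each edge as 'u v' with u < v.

Answer: 3 6
4 5
6 9
7 8
1 7
1 11
9 10
10 11
4 10
2 4
2 12

Derivation:
Initial degrees: {1:2, 2:2, 3:1, 4:3, 5:1, 6:2, 7:2, 8:1, 9:2, 10:3, 11:2, 12:1}
Step 1: smallest deg-1 vertex = 3, p_1 = 6. Add edge {3,6}. Now deg[3]=0, deg[6]=1.
Step 2: smallest deg-1 vertex = 5, p_2 = 4. Add edge {4,5}. Now deg[5]=0, deg[4]=2.
Step 3: smallest deg-1 vertex = 6, p_3 = 9. Add edge {6,9}. Now deg[6]=0, deg[9]=1.
Step 4: smallest deg-1 vertex = 8, p_4 = 7. Add edge {7,8}. Now deg[8]=0, deg[7]=1.
Step 5: smallest deg-1 vertex = 7, p_5 = 1. Add edge {1,7}. Now deg[7]=0, deg[1]=1.
Step 6: smallest deg-1 vertex = 1, p_6 = 11. Add edge {1,11}. Now deg[1]=0, deg[11]=1.
Step 7: smallest deg-1 vertex = 9, p_7 = 10. Add edge {9,10}. Now deg[9]=0, deg[10]=2.
Step 8: smallest deg-1 vertex = 11, p_8 = 10. Add edge {10,11}. Now deg[11]=0, deg[10]=1.
Step 9: smallest deg-1 vertex = 10, p_9 = 4. Add edge {4,10}. Now deg[10]=0, deg[4]=1.
Step 10: smallest deg-1 vertex = 4, p_10 = 2. Add edge {2,4}. Now deg[4]=0, deg[2]=1.
Final: two remaining deg-1 vertices are 2, 12. Add edge {2,12}.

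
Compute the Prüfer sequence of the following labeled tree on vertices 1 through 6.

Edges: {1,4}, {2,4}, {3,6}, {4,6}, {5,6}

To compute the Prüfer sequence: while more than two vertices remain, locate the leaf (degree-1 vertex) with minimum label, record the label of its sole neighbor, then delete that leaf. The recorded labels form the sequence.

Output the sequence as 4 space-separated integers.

Step 1: leaves = {1,2,3,5}. Remove smallest leaf 1, emit neighbor 4.
Step 2: leaves = {2,3,5}. Remove smallest leaf 2, emit neighbor 4.
Step 3: leaves = {3,4,5}. Remove smallest leaf 3, emit neighbor 6.
Step 4: leaves = {4,5}. Remove smallest leaf 4, emit neighbor 6.
Done: 2 vertices remain (5, 6). Sequence = [4 4 6 6]

Answer: 4 4 6 6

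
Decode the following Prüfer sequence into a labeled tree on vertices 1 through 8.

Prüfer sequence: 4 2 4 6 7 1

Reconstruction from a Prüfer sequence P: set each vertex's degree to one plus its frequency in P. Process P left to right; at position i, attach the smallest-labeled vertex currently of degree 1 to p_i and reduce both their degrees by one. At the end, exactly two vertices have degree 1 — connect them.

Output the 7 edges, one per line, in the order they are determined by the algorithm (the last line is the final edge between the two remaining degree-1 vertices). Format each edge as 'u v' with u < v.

Initial degrees: {1:2, 2:2, 3:1, 4:3, 5:1, 6:2, 7:2, 8:1}
Step 1: smallest deg-1 vertex = 3, p_1 = 4. Add edge {3,4}. Now deg[3]=0, deg[4]=2.
Step 2: smallest deg-1 vertex = 5, p_2 = 2. Add edge {2,5}. Now deg[5]=0, deg[2]=1.
Step 3: smallest deg-1 vertex = 2, p_3 = 4. Add edge {2,4}. Now deg[2]=0, deg[4]=1.
Step 4: smallest deg-1 vertex = 4, p_4 = 6. Add edge {4,6}. Now deg[4]=0, deg[6]=1.
Step 5: smallest deg-1 vertex = 6, p_5 = 7. Add edge {6,7}. Now deg[6]=0, deg[7]=1.
Step 6: smallest deg-1 vertex = 7, p_6 = 1. Add edge {1,7}. Now deg[7]=0, deg[1]=1.
Final: two remaining deg-1 vertices are 1, 8. Add edge {1,8}.

Answer: 3 4
2 5
2 4
4 6
6 7
1 7
1 8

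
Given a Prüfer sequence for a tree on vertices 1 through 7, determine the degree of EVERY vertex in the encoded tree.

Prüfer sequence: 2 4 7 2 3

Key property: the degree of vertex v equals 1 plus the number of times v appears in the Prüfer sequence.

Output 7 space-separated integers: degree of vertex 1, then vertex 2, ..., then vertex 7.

p_1 = 2: count[2] becomes 1
p_2 = 4: count[4] becomes 1
p_3 = 7: count[7] becomes 1
p_4 = 2: count[2] becomes 2
p_5 = 3: count[3] becomes 1
Degrees (1 + count): deg[1]=1+0=1, deg[2]=1+2=3, deg[3]=1+1=2, deg[4]=1+1=2, deg[5]=1+0=1, deg[6]=1+0=1, deg[7]=1+1=2

Answer: 1 3 2 2 1 1 2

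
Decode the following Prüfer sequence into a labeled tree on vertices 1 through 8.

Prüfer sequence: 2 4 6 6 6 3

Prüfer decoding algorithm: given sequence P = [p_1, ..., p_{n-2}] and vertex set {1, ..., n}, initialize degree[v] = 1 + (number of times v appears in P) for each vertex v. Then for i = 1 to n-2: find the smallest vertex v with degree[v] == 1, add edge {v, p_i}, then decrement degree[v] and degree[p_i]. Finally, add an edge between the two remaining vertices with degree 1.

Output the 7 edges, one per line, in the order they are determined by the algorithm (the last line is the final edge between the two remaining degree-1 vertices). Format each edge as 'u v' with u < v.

Answer: 1 2
2 4
4 6
5 6
6 7
3 6
3 8

Derivation:
Initial degrees: {1:1, 2:2, 3:2, 4:2, 5:1, 6:4, 7:1, 8:1}
Step 1: smallest deg-1 vertex = 1, p_1 = 2. Add edge {1,2}. Now deg[1]=0, deg[2]=1.
Step 2: smallest deg-1 vertex = 2, p_2 = 4. Add edge {2,4}. Now deg[2]=0, deg[4]=1.
Step 3: smallest deg-1 vertex = 4, p_3 = 6. Add edge {4,6}. Now deg[4]=0, deg[6]=3.
Step 4: smallest deg-1 vertex = 5, p_4 = 6. Add edge {5,6}. Now deg[5]=0, deg[6]=2.
Step 5: smallest deg-1 vertex = 7, p_5 = 6. Add edge {6,7}. Now deg[7]=0, deg[6]=1.
Step 6: smallest deg-1 vertex = 6, p_6 = 3. Add edge {3,6}. Now deg[6]=0, deg[3]=1.
Final: two remaining deg-1 vertices are 3, 8. Add edge {3,8}.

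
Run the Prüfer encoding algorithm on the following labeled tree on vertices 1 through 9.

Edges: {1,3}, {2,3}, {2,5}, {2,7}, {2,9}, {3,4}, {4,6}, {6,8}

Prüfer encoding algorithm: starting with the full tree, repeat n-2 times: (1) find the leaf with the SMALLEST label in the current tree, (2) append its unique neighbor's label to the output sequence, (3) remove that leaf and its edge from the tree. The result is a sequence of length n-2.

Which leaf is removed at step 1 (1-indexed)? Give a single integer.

Step 1: current leaves = {1,5,7,8,9}. Remove leaf 1 (neighbor: 3).

Answer: 1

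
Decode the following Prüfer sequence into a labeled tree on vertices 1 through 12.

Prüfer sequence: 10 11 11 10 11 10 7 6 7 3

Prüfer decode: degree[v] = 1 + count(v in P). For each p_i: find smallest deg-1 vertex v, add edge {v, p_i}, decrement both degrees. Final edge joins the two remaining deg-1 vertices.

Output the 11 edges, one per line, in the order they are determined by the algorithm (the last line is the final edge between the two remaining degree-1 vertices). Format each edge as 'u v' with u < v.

Answer: 1 10
2 11
4 11
5 10
8 11
9 10
7 10
6 11
6 7
3 7
3 12

Derivation:
Initial degrees: {1:1, 2:1, 3:2, 4:1, 5:1, 6:2, 7:3, 8:1, 9:1, 10:4, 11:4, 12:1}
Step 1: smallest deg-1 vertex = 1, p_1 = 10. Add edge {1,10}. Now deg[1]=0, deg[10]=3.
Step 2: smallest deg-1 vertex = 2, p_2 = 11. Add edge {2,11}. Now deg[2]=0, deg[11]=3.
Step 3: smallest deg-1 vertex = 4, p_3 = 11. Add edge {4,11}. Now deg[4]=0, deg[11]=2.
Step 4: smallest deg-1 vertex = 5, p_4 = 10. Add edge {5,10}. Now deg[5]=0, deg[10]=2.
Step 5: smallest deg-1 vertex = 8, p_5 = 11. Add edge {8,11}. Now deg[8]=0, deg[11]=1.
Step 6: smallest deg-1 vertex = 9, p_6 = 10. Add edge {9,10}. Now deg[9]=0, deg[10]=1.
Step 7: smallest deg-1 vertex = 10, p_7 = 7. Add edge {7,10}. Now deg[10]=0, deg[7]=2.
Step 8: smallest deg-1 vertex = 11, p_8 = 6. Add edge {6,11}. Now deg[11]=0, deg[6]=1.
Step 9: smallest deg-1 vertex = 6, p_9 = 7. Add edge {6,7}. Now deg[6]=0, deg[7]=1.
Step 10: smallest deg-1 vertex = 7, p_10 = 3. Add edge {3,7}. Now deg[7]=0, deg[3]=1.
Final: two remaining deg-1 vertices are 3, 12. Add edge {3,12}.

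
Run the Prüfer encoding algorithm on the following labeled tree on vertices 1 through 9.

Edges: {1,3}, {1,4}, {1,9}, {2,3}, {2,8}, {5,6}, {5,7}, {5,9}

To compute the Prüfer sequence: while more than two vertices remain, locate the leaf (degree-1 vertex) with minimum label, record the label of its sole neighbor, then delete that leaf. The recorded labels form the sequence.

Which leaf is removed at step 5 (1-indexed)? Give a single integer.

Answer: 8

Derivation:
Step 1: current leaves = {4,6,7,8}. Remove leaf 4 (neighbor: 1).
Step 2: current leaves = {6,7,8}. Remove leaf 6 (neighbor: 5).
Step 3: current leaves = {7,8}. Remove leaf 7 (neighbor: 5).
Step 4: current leaves = {5,8}. Remove leaf 5 (neighbor: 9).
Step 5: current leaves = {8,9}. Remove leaf 8 (neighbor: 2).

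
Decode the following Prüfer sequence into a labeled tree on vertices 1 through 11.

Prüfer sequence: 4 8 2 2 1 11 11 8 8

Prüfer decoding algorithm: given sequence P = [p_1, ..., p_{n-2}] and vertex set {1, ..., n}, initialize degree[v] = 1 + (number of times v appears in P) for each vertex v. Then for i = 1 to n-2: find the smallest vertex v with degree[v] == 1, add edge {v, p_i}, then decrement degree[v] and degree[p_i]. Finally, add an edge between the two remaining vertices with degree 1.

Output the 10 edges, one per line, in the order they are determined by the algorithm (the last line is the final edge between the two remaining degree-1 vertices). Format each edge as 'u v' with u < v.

Answer: 3 4
4 8
2 5
2 6
1 2
1 11
7 11
8 9
8 10
8 11

Derivation:
Initial degrees: {1:2, 2:3, 3:1, 4:2, 5:1, 6:1, 7:1, 8:4, 9:1, 10:1, 11:3}
Step 1: smallest deg-1 vertex = 3, p_1 = 4. Add edge {3,4}. Now deg[3]=0, deg[4]=1.
Step 2: smallest deg-1 vertex = 4, p_2 = 8. Add edge {4,8}. Now deg[4]=0, deg[8]=3.
Step 3: smallest deg-1 vertex = 5, p_3 = 2. Add edge {2,5}. Now deg[5]=0, deg[2]=2.
Step 4: smallest deg-1 vertex = 6, p_4 = 2. Add edge {2,6}. Now deg[6]=0, deg[2]=1.
Step 5: smallest deg-1 vertex = 2, p_5 = 1. Add edge {1,2}. Now deg[2]=0, deg[1]=1.
Step 6: smallest deg-1 vertex = 1, p_6 = 11. Add edge {1,11}. Now deg[1]=0, deg[11]=2.
Step 7: smallest deg-1 vertex = 7, p_7 = 11. Add edge {7,11}. Now deg[7]=0, deg[11]=1.
Step 8: smallest deg-1 vertex = 9, p_8 = 8. Add edge {8,9}. Now deg[9]=0, deg[8]=2.
Step 9: smallest deg-1 vertex = 10, p_9 = 8. Add edge {8,10}. Now deg[10]=0, deg[8]=1.
Final: two remaining deg-1 vertices are 8, 11. Add edge {8,11}.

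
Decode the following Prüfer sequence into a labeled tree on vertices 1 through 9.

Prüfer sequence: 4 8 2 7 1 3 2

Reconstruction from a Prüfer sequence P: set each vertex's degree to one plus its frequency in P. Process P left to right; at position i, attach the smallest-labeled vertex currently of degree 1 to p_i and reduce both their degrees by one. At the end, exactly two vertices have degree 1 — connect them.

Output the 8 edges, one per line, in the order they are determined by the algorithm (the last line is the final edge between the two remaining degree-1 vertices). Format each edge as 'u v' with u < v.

Answer: 4 5
4 8
2 6
7 8
1 7
1 3
2 3
2 9

Derivation:
Initial degrees: {1:2, 2:3, 3:2, 4:2, 5:1, 6:1, 7:2, 8:2, 9:1}
Step 1: smallest deg-1 vertex = 5, p_1 = 4. Add edge {4,5}. Now deg[5]=0, deg[4]=1.
Step 2: smallest deg-1 vertex = 4, p_2 = 8. Add edge {4,8}. Now deg[4]=0, deg[8]=1.
Step 3: smallest deg-1 vertex = 6, p_3 = 2. Add edge {2,6}. Now deg[6]=0, deg[2]=2.
Step 4: smallest deg-1 vertex = 8, p_4 = 7. Add edge {7,8}. Now deg[8]=0, deg[7]=1.
Step 5: smallest deg-1 vertex = 7, p_5 = 1. Add edge {1,7}. Now deg[7]=0, deg[1]=1.
Step 6: smallest deg-1 vertex = 1, p_6 = 3. Add edge {1,3}. Now deg[1]=0, deg[3]=1.
Step 7: smallest deg-1 vertex = 3, p_7 = 2. Add edge {2,3}. Now deg[3]=0, deg[2]=1.
Final: two remaining deg-1 vertices are 2, 9. Add edge {2,9}.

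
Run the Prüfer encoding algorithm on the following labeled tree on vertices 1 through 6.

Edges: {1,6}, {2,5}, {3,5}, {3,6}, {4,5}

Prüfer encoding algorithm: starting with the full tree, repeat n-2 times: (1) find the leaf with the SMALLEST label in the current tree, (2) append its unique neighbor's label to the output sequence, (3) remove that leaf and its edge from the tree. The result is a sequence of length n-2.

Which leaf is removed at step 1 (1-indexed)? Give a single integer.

Answer: 1

Derivation:
Step 1: current leaves = {1,2,4}. Remove leaf 1 (neighbor: 6).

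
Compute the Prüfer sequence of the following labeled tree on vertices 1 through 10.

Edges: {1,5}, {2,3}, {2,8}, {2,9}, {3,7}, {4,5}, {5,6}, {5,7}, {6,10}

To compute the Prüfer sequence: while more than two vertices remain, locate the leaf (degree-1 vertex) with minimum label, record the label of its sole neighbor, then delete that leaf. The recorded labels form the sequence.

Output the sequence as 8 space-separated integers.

Step 1: leaves = {1,4,8,9,10}. Remove smallest leaf 1, emit neighbor 5.
Step 2: leaves = {4,8,9,10}. Remove smallest leaf 4, emit neighbor 5.
Step 3: leaves = {8,9,10}. Remove smallest leaf 8, emit neighbor 2.
Step 4: leaves = {9,10}. Remove smallest leaf 9, emit neighbor 2.
Step 5: leaves = {2,10}. Remove smallest leaf 2, emit neighbor 3.
Step 6: leaves = {3,10}. Remove smallest leaf 3, emit neighbor 7.
Step 7: leaves = {7,10}. Remove smallest leaf 7, emit neighbor 5.
Step 8: leaves = {5,10}. Remove smallest leaf 5, emit neighbor 6.
Done: 2 vertices remain (6, 10). Sequence = [5 5 2 2 3 7 5 6]

Answer: 5 5 2 2 3 7 5 6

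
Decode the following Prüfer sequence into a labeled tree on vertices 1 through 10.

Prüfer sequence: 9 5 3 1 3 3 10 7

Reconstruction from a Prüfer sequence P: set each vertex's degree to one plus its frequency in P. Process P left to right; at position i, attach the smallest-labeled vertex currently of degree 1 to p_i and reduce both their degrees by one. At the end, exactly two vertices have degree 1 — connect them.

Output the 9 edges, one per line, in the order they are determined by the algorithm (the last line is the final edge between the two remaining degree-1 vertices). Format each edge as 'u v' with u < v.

Initial degrees: {1:2, 2:1, 3:4, 4:1, 5:2, 6:1, 7:2, 8:1, 9:2, 10:2}
Step 1: smallest deg-1 vertex = 2, p_1 = 9. Add edge {2,9}. Now deg[2]=0, deg[9]=1.
Step 2: smallest deg-1 vertex = 4, p_2 = 5. Add edge {4,5}. Now deg[4]=0, deg[5]=1.
Step 3: smallest deg-1 vertex = 5, p_3 = 3. Add edge {3,5}. Now deg[5]=0, deg[3]=3.
Step 4: smallest deg-1 vertex = 6, p_4 = 1. Add edge {1,6}. Now deg[6]=0, deg[1]=1.
Step 5: smallest deg-1 vertex = 1, p_5 = 3. Add edge {1,3}. Now deg[1]=0, deg[3]=2.
Step 6: smallest deg-1 vertex = 8, p_6 = 3. Add edge {3,8}. Now deg[8]=0, deg[3]=1.
Step 7: smallest deg-1 vertex = 3, p_7 = 10. Add edge {3,10}. Now deg[3]=0, deg[10]=1.
Step 8: smallest deg-1 vertex = 9, p_8 = 7. Add edge {7,9}. Now deg[9]=0, deg[7]=1.
Final: two remaining deg-1 vertices are 7, 10. Add edge {7,10}.

Answer: 2 9
4 5
3 5
1 6
1 3
3 8
3 10
7 9
7 10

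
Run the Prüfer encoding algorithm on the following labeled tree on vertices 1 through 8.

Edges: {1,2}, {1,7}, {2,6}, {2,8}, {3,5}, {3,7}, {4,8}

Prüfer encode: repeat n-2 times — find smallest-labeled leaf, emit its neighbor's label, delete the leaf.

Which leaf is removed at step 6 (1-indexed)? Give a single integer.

Step 1: current leaves = {4,5,6}. Remove leaf 4 (neighbor: 8).
Step 2: current leaves = {5,6,8}. Remove leaf 5 (neighbor: 3).
Step 3: current leaves = {3,6,8}. Remove leaf 3 (neighbor: 7).
Step 4: current leaves = {6,7,8}. Remove leaf 6 (neighbor: 2).
Step 5: current leaves = {7,8}. Remove leaf 7 (neighbor: 1).
Step 6: current leaves = {1,8}. Remove leaf 1 (neighbor: 2).

Answer: 1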